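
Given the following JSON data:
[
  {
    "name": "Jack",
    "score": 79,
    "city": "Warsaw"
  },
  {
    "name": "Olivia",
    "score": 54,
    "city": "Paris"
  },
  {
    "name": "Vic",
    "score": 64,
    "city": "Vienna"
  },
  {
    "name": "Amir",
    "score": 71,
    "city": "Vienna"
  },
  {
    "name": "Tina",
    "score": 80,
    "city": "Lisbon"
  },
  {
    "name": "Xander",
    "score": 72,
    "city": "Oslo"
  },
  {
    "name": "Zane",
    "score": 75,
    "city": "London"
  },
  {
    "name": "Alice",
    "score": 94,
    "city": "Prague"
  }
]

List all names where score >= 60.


Filtering records where score >= 60:
  Jack (score=79) -> YES
  Olivia (score=54) -> no
  Vic (score=64) -> YES
  Amir (score=71) -> YES
  Tina (score=80) -> YES
  Xander (score=72) -> YES
  Zane (score=75) -> YES
  Alice (score=94) -> YES


ANSWER: Jack, Vic, Amir, Tina, Xander, Zane, Alice


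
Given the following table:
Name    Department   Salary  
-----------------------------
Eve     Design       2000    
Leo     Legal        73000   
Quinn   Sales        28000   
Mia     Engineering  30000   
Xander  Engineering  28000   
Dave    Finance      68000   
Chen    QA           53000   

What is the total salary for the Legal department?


Legal department members:
  Leo: 73000
Total = 73000 = 73000

ANSWER: 73000


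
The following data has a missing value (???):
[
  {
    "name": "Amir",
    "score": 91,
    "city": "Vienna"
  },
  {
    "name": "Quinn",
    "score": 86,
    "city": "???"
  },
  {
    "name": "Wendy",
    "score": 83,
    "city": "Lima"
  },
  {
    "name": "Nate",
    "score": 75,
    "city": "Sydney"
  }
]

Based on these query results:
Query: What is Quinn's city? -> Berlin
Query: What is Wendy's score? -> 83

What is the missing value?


The missing value is Quinn's city
From query: Quinn's city = Berlin

ANSWER: Berlin


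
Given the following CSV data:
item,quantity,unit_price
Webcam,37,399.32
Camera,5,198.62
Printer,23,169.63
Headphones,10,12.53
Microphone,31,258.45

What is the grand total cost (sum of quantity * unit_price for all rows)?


Computing row totals:
  Webcam: 37 * 399.32 = 14774.84
  Camera: 5 * 198.62 = 993.1
  Printer: 23 * 169.63 = 3901.49
  Headphones: 10 * 12.53 = 125.3
  Microphone: 31 * 258.45 = 8011.95
Grand total = 14774.84 + 993.1 + 3901.49 + 125.3 + 8011.95 = 27806.68

ANSWER: 27806.68


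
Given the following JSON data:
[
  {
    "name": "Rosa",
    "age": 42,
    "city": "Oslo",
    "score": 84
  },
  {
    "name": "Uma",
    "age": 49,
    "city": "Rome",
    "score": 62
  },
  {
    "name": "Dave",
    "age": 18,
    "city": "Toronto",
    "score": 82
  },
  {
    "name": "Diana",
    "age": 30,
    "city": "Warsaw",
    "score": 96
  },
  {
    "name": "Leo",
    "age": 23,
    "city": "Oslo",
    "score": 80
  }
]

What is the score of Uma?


Looking up record where name = Uma
Record index: 1
Field 'score' = 62

ANSWER: 62


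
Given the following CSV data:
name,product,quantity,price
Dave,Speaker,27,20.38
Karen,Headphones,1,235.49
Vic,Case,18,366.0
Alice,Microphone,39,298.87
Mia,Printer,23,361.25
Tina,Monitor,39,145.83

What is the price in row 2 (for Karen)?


Row 2: Karen
Column 'price' = 235.49

ANSWER: 235.49


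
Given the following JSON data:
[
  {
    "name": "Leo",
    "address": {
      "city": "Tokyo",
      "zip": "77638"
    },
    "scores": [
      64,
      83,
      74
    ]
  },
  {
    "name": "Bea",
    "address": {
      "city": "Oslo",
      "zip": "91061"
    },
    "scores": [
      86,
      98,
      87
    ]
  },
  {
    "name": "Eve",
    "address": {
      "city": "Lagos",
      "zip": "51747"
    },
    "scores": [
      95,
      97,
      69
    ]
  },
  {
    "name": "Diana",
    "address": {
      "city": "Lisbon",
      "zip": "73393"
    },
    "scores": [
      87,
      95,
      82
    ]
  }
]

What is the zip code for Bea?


Path: records[1].address.zip
Value: 91061

ANSWER: 91061


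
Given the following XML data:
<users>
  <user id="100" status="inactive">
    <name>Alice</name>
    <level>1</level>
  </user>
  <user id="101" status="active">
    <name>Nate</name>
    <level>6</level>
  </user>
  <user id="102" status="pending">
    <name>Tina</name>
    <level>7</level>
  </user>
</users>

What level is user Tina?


Finding user: Tina
<level>7</level>

ANSWER: 7


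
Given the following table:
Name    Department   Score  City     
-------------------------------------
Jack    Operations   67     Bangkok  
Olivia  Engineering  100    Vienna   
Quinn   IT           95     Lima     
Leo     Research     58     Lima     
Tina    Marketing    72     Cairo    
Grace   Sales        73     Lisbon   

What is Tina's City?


Row 5: Tina
City = Cairo

ANSWER: Cairo


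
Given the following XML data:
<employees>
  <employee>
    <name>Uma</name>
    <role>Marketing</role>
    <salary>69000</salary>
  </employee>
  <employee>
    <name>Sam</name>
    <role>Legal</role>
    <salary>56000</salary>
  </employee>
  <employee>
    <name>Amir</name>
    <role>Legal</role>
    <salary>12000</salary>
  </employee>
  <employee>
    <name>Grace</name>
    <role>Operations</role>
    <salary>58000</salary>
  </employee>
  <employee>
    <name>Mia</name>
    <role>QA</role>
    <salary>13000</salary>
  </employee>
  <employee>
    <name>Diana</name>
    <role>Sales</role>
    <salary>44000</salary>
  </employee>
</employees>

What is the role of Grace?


Searching for <employee> with <name>Grace</name>
Found at position 4
<role>Operations</role>

ANSWER: Operations


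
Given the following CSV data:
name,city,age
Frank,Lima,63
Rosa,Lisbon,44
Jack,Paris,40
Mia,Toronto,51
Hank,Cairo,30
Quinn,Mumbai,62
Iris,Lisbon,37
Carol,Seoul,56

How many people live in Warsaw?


Scanning city column for 'Warsaw':
Total matches: 0

ANSWER: 0


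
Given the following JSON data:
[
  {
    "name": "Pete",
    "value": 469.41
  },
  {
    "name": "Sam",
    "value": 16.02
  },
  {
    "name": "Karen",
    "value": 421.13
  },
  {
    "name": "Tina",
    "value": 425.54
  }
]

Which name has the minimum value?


Comparing values:
  Pete: 469.41
  Sam: 16.02
  Karen: 421.13
  Tina: 425.54
Minimum: Sam (16.02)

ANSWER: Sam


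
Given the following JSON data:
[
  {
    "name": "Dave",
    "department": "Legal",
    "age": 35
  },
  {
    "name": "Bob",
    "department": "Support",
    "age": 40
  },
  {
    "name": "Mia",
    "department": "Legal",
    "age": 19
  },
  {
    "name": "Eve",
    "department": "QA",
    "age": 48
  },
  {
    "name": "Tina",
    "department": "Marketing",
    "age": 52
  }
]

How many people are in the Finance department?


Scanning records for department = Finance
  No matches found
Count: 0

ANSWER: 0


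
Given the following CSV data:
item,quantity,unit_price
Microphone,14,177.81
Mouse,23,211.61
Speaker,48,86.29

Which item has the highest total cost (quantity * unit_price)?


Computing row totals:
  Microphone: 2489.34
  Mouse: 4867.03
  Speaker: 4141.92
Maximum: Mouse (4867.03)

ANSWER: Mouse


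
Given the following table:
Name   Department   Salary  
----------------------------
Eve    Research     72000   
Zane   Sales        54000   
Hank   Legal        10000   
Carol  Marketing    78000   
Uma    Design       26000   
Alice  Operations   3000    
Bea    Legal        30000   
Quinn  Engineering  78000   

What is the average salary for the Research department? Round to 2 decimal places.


Research department members:
  Eve: 72000
Sum = 72000
Count = 1
Average = 72000 / 1 = 72000.00

ANSWER: 72000.00


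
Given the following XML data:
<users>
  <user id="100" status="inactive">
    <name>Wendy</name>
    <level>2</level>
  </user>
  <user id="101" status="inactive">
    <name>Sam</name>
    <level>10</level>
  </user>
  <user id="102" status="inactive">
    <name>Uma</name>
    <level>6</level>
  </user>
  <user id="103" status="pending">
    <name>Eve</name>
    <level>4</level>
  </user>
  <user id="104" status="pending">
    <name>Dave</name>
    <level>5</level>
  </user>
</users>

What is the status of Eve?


Finding user with name = Eve
user id="103" status="pending"

ANSWER: pending


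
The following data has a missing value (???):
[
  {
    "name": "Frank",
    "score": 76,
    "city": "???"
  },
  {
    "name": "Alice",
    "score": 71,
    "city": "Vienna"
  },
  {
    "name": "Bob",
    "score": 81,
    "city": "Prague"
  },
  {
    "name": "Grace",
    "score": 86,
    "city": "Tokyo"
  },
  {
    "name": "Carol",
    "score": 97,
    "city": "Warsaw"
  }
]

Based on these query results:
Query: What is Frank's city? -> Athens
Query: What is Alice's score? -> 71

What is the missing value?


The missing value is Frank's city
From query: Frank's city = Athens

ANSWER: Athens


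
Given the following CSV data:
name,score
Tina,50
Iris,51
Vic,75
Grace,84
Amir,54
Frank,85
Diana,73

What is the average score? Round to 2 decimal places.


Scores: 50, 51, 75, 84, 54, 85, 73
Sum = 472
Count = 7
Average = 472 / 7 = 67.43

ANSWER: 67.43


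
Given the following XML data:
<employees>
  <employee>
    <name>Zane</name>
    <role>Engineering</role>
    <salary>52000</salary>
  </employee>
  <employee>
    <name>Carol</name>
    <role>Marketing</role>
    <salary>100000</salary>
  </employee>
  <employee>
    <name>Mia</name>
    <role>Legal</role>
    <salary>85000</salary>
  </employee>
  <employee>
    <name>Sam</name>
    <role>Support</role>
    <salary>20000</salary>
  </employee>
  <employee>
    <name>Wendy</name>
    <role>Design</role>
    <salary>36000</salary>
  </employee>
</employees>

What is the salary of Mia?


Searching for <employee> with <name>Mia</name>
Found at position 3
<salary>85000</salary>

ANSWER: 85000


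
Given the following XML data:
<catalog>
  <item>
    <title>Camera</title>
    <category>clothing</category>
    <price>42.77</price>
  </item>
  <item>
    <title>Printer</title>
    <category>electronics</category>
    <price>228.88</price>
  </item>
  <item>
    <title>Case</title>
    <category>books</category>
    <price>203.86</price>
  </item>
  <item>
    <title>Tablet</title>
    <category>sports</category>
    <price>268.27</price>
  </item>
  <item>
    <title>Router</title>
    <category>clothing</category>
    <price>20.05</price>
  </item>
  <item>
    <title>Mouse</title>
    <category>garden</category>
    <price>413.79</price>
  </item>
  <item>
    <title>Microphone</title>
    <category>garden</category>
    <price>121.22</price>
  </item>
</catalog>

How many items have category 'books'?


Scanning <item> elements for <category>books</category>:
  Item 3: Case -> MATCH
Count: 1

ANSWER: 1


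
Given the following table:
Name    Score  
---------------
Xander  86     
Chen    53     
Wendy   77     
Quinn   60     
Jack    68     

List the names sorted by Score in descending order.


Sorting by Score (descending):
  Xander: 86
  Wendy: 77
  Jack: 68
  Quinn: 60
  Chen: 53


ANSWER: Xander, Wendy, Jack, Quinn, Chen


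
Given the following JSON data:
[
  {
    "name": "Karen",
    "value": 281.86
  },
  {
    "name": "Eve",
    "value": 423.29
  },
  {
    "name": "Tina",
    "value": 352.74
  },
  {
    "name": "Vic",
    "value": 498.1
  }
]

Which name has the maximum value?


Comparing values:
  Karen: 281.86
  Eve: 423.29
  Tina: 352.74
  Vic: 498.1
Maximum: Vic (498.1)

ANSWER: Vic


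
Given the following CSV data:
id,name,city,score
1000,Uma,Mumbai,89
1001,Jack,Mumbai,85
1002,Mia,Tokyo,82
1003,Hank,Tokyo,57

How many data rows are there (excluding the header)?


Counting rows (excluding header):
Header: id,name,city,score
Data rows: 4

ANSWER: 4


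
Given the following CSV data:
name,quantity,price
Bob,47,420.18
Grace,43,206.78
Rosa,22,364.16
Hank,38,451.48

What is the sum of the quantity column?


Values in 'quantity' column:
  Row 1: 47
  Row 2: 43
  Row 3: 22
  Row 4: 38
Sum = 47 + 43 + 22 + 38 = 150

ANSWER: 150


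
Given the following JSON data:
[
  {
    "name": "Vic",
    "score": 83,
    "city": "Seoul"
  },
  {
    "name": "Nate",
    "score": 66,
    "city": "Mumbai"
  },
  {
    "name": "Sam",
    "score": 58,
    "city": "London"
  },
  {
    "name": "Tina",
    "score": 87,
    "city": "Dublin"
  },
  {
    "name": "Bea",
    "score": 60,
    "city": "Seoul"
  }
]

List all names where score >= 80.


Filtering records where score >= 80:
  Vic (score=83) -> YES
  Nate (score=66) -> no
  Sam (score=58) -> no
  Tina (score=87) -> YES
  Bea (score=60) -> no


ANSWER: Vic, Tina


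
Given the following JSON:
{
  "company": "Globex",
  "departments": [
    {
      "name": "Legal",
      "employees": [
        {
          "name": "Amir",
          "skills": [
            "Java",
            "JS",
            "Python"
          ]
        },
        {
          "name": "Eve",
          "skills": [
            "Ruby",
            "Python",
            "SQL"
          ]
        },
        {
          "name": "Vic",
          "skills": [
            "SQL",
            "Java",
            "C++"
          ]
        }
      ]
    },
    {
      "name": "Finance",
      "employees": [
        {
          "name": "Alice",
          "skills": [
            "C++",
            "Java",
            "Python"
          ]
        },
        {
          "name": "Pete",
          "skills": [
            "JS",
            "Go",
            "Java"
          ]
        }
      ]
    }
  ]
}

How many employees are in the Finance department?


Path: departments[1].employees
Count: 2

ANSWER: 2


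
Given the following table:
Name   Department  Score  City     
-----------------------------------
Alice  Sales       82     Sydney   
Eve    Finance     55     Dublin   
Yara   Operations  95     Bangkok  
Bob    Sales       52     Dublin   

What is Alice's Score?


Row 1: Alice
Score = 82

ANSWER: 82


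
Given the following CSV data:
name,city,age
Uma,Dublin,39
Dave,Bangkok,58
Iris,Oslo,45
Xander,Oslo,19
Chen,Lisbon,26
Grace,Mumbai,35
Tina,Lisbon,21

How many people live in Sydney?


Scanning city column for 'Sydney':
Total matches: 0

ANSWER: 0


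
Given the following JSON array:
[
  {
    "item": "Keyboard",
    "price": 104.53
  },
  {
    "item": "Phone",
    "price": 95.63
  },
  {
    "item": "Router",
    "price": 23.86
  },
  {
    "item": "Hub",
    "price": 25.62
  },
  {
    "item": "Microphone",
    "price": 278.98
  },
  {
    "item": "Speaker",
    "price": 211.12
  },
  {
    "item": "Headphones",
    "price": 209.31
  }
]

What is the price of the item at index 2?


Array index 2 -> Router
price = 23.86

ANSWER: 23.86


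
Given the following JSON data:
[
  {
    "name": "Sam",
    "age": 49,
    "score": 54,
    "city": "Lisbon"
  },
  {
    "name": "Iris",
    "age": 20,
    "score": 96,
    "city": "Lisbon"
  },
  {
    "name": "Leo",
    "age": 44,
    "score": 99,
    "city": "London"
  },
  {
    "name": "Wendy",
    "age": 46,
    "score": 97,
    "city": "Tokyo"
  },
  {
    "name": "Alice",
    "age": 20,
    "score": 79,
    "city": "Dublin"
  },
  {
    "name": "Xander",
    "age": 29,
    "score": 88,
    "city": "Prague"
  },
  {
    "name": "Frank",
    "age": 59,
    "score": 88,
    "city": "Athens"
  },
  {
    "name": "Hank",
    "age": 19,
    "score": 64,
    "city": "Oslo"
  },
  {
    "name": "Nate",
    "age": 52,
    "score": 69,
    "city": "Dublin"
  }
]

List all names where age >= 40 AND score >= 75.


Checking both conditions:
  Sam (age=49, score=54) -> no
  Iris (age=20, score=96) -> no
  Leo (age=44, score=99) -> YES
  Wendy (age=46, score=97) -> YES
  Alice (age=20, score=79) -> no
  Xander (age=29, score=88) -> no
  Frank (age=59, score=88) -> YES
  Hank (age=19, score=64) -> no
  Nate (age=52, score=69) -> no


ANSWER: Leo, Wendy, Frank


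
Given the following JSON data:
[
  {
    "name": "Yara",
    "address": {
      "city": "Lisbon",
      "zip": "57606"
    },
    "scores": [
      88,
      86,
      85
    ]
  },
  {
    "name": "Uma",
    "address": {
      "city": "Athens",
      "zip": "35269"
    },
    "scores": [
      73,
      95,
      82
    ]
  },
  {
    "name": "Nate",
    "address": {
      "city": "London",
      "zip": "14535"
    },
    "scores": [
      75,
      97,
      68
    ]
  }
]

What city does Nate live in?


Path: records[2].address.city
Value: London

ANSWER: London


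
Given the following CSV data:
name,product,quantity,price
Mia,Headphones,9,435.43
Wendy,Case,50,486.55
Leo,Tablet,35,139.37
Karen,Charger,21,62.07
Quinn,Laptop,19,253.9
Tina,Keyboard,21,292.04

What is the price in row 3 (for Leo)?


Row 3: Leo
Column 'price' = 139.37

ANSWER: 139.37


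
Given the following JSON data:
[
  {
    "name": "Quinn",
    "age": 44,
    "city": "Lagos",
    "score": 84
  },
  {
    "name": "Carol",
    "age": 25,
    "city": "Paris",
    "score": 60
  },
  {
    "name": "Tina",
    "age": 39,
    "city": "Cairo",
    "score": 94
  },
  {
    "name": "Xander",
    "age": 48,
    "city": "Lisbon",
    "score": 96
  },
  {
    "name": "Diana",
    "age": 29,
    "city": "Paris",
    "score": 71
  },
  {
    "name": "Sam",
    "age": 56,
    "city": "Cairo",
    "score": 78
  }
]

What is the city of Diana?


Looking up record where name = Diana
Record index: 4
Field 'city' = Paris

ANSWER: Paris


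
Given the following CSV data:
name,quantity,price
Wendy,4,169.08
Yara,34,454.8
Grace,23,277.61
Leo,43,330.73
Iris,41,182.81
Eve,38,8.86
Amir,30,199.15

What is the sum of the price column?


Values in 'price' column:
  Row 1: 169.08
  Row 2: 454.8
  Row 3: 277.61
  Row 4: 330.73
  Row 5: 182.81
  Row 6: 8.86
  Row 7: 199.15
Sum = 169.08 + 454.8 + 277.61 + 330.73 + 182.81 + 8.86 + 199.15 = 1623.04

ANSWER: 1623.04


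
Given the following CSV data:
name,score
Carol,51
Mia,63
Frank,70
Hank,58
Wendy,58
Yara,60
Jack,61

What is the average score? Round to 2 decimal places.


Scores: 51, 63, 70, 58, 58, 60, 61
Sum = 421
Count = 7
Average = 421 / 7 = 60.14

ANSWER: 60.14


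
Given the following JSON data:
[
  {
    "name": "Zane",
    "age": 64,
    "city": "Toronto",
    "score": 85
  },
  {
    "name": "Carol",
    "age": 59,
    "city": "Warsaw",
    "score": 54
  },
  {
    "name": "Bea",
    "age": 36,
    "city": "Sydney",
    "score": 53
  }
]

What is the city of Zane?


Looking up record where name = Zane
Record index: 0
Field 'city' = Toronto

ANSWER: Toronto


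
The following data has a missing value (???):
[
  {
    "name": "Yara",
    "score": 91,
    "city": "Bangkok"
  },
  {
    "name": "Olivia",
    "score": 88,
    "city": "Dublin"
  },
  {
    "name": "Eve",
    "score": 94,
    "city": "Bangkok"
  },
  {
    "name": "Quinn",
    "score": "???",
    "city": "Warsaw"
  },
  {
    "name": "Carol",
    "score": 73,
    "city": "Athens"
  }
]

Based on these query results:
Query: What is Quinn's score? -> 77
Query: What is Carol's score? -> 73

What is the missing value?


The missing value is Quinn's score
From query: Quinn's score = 77

ANSWER: 77


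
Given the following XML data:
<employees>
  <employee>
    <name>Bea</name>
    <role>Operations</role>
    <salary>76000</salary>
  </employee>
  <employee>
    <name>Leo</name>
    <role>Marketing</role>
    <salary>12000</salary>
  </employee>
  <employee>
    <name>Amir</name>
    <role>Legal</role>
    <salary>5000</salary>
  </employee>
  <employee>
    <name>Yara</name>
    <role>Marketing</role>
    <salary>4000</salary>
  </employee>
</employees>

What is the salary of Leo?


Searching for <employee> with <name>Leo</name>
Found at position 2
<salary>12000</salary>

ANSWER: 12000


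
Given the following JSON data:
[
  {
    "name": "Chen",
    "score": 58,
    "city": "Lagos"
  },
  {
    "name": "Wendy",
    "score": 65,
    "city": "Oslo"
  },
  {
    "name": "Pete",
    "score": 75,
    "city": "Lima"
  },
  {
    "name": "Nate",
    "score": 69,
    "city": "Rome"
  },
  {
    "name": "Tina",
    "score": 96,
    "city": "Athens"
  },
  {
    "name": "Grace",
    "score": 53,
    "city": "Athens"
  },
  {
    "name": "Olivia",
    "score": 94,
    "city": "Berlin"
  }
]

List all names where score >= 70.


Filtering records where score >= 70:
  Chen (score=58) -> no
  Wendy (score=65) -> no
  Pete (score=75) -> YES
  Nate (score=69) -> no
  Tina (score=96) -> YES
  Grace (score=53) -> no
  Olivia (score=94) -> YES


ANSWER: Pete, Tina, Olivia


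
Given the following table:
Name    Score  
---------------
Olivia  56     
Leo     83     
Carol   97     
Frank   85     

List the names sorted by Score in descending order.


Sorting by Score (descending):
  Carol: 97
  Frank: 85
  Leo: 83
  Olivia: 56


ANSWER: Carol, Frank, Leo, Olivia


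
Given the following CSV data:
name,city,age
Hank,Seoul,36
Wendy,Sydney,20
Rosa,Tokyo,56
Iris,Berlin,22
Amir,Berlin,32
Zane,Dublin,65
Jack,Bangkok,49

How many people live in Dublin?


Scanning city column for 'Dublin':
  Row 6: Zane -> MATCH
Total matches: 1

ANSWER: 1


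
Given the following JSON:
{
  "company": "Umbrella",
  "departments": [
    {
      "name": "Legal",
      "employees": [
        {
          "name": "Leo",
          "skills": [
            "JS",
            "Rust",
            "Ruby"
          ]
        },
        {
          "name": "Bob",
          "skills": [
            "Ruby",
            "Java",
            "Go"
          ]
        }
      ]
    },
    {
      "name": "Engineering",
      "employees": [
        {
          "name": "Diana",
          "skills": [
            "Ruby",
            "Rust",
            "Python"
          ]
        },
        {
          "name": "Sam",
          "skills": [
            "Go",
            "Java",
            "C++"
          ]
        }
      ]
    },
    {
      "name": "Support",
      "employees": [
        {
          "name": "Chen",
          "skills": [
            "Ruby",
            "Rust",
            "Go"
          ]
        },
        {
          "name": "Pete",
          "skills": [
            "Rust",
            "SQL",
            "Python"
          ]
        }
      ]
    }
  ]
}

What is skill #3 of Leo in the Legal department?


Path: departments[0].employees[0].skills[2]
Value: Ruby

ANSWER: Ruby


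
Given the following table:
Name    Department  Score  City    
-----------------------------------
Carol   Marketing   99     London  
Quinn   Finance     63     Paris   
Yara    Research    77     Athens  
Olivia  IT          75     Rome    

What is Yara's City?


Row 3: Yara
City = Athens

ANSWER: Athens


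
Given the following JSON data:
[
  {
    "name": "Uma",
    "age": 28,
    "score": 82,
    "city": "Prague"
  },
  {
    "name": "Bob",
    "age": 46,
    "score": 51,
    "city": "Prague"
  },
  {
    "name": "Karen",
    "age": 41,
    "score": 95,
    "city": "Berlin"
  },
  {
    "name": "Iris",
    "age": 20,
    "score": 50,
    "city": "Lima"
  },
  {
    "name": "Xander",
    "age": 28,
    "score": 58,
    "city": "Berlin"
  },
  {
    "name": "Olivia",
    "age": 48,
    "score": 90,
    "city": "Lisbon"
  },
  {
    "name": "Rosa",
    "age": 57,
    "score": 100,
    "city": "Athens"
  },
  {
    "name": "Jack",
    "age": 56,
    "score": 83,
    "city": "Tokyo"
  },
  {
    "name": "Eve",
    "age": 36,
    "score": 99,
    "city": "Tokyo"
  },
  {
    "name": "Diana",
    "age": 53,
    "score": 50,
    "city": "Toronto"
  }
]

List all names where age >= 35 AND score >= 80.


Checking both conditions:
  Uma (age=28, score=82) -> no
  Bob (age=46, score=51) -> no
  Karen (age=41, score=95) -> YES
  Iris (age=20, score=50) -> no
  Xander (age=28, score=58) -> no
  Olivia (age=48, score=90) -> YES
  Rosa (age=57, score=100) -> YES
  Jack (age=56, score=83) -> YES
  Eve (age=36, score=99) -> YES
  Diana (age=53, score=50) -> no


ANSWER: Karen, Olivia, Rosa, Jack, Eve


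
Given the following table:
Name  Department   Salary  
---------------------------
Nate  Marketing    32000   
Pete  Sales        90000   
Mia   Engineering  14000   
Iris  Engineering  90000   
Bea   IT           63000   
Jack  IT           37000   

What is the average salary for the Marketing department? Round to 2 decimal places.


Marketing department members:
  Nate: 32000
Sum = 32000
Count = 1
Average = 32000 / 1 = 32000.00

ANSWER: 32000.00


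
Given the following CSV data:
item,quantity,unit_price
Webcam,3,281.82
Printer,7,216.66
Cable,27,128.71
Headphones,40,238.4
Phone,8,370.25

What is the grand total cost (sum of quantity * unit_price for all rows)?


Computing row totals:
  Webcam: 3 * 281.82 = 845.46
  Printer: 7 * 216.66 = 1516.62
  Cable: 27 * 128.71 = 3475.17
  Headphones: 40 * 238.4 = 9536.0
  Phone: 8 * 370.25 = 2962.0
Grand total = 845.46 + 1516.62 + 3475.17 + 9536.0 + 2962.0 = 18335.25

ANSWER: 18335.25


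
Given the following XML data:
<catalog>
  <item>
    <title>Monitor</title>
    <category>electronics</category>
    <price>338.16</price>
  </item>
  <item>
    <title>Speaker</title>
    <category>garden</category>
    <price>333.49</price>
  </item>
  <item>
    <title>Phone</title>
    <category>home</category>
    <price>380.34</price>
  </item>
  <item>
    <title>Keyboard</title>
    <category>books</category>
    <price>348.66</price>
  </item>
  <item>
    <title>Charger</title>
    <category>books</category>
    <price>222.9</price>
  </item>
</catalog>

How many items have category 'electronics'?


Scanning <item> elements for <category>electronics</category>:
  Item 1: Monitor -> MATCH
Count: 1

ANSWER: 1


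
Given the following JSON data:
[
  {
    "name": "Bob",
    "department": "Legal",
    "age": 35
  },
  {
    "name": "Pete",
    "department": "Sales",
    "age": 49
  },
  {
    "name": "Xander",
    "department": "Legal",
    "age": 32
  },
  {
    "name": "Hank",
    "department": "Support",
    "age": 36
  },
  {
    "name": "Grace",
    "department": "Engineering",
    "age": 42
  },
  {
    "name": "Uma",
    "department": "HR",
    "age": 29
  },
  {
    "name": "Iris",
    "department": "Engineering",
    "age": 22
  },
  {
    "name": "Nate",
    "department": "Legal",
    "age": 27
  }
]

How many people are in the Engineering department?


Scanning records for department = Engineering
  Record 4: Grace
  Record 6: Iris
Count: 2

ANSWER: 2


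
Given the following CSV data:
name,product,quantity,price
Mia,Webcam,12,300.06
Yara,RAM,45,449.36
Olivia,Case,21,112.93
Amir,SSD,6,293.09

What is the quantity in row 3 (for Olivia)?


Row 3: Olivia
Column 'quantity' = 21

ANSWER: 21


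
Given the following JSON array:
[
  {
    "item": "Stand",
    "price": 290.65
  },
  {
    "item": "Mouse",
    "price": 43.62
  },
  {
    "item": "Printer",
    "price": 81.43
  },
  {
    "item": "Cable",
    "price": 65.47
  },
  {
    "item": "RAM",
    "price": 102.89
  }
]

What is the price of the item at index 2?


Array index 2 -> Printer
price = 81.43

ANSWER: 81.43


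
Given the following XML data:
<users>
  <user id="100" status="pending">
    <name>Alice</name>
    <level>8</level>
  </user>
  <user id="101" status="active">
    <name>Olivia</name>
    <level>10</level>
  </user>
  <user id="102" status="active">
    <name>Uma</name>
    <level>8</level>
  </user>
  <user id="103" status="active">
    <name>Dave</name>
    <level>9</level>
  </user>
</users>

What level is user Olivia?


Finding user: Olivia
<level>10</level>

ANSWER: 10


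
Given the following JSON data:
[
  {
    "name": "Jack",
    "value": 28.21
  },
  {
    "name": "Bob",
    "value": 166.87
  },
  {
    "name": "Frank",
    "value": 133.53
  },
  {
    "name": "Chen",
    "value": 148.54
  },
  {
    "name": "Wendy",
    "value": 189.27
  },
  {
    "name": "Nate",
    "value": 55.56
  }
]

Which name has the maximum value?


Comparing values:
  Jack: 28.21
  Bob: 166.87
  Frank: 133.53
  Chen: 148.54
  Wendy: 189.27
  Nate: 55.56
Maximum: Wendy (189.27)

ANSWER: Wendy


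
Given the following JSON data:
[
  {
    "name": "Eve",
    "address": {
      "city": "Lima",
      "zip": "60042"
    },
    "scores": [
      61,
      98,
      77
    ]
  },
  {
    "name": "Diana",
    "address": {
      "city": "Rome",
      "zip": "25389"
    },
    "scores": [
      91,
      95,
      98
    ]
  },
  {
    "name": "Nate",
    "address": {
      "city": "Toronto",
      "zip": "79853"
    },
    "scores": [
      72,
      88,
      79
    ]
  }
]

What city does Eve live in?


Path: records[0].address.city
Value: Lima

ANSWER: Lima


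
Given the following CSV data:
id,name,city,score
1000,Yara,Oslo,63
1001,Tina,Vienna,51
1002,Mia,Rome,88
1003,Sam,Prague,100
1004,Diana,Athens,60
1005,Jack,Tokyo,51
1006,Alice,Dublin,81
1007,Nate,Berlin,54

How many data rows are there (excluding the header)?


Counting rows (excluding header):
Header: id,name,city,score
Data rows: 8

ANSWER: 8


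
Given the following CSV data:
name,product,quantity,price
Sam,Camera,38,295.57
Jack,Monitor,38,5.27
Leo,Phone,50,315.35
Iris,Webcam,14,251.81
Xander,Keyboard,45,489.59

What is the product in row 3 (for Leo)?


Row 3: Leo
Column 'product' = Phone

ANSWER: Phone


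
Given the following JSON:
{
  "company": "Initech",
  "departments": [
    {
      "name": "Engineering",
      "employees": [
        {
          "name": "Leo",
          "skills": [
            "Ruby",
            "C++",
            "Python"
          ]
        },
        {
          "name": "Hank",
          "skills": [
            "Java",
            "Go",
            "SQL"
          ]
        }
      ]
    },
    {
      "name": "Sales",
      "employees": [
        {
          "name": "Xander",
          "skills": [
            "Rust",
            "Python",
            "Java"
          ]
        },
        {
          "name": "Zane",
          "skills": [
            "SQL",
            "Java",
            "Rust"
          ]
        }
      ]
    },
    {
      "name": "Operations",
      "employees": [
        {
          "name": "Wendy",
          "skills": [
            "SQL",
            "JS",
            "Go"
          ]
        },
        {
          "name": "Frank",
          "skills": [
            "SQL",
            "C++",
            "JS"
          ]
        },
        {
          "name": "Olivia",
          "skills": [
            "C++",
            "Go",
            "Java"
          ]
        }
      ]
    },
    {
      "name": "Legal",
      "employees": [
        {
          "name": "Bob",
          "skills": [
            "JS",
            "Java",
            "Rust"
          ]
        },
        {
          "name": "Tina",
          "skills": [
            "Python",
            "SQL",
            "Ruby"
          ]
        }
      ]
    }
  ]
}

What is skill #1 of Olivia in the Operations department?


Path: departments[2].employees[2].skills[0]
Value: C++

ANSWER: C++


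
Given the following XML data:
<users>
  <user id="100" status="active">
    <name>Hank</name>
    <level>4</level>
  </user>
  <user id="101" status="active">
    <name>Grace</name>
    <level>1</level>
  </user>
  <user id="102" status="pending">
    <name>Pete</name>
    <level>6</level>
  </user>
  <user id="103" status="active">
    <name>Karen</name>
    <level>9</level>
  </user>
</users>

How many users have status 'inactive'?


Counting users with status='inactive':
Count: 0

ANSWER: 0


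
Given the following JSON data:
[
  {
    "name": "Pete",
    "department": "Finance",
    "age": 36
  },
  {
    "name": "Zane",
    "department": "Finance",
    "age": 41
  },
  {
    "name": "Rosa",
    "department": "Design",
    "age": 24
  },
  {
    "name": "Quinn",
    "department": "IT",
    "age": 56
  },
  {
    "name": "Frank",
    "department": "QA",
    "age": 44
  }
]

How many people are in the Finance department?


Scanning records for department = Finance
  Record 0: Pete
  Record 1: Zane
Count: 2

ANSWER: 2


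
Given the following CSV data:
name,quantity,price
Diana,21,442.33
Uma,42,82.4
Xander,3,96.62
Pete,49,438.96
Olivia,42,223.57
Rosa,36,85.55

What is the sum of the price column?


Values in 'price' column:
  Row 1: 442.33
  Row 2: 82.4
  Row 3: 96.62
  Row 4: 438.96
  Row 5: 223.57
  Row 6: 85.55
Sum = 442.33 + 82.4 + 96.62 + 438.96 + 223.57 + 85.55 = 1369.43

ANSWER: 1369.43


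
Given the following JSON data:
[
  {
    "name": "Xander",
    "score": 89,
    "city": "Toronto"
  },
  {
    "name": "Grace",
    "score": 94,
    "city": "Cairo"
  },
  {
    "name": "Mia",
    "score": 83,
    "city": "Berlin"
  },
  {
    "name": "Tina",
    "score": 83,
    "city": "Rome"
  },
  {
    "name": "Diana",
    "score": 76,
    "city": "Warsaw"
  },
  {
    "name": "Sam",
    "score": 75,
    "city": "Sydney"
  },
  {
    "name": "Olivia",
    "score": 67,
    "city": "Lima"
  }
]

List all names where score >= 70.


Filtering records where score >= 70:
  Xander (score=89) -> YES
  Grace (score=94) -> YES
  Mia (score=83) -> YES
  Tina (score=83) -> YES
  Diana (score=76) -> YES
  Sam (score=75) -> YES
  Olivia (score=67) -> no


ANSWER: Xander, Grace, Mia, Tina, Diana, Sam


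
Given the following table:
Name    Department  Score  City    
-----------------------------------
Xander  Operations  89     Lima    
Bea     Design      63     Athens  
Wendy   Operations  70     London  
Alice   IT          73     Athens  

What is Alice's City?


Row 4: Alice
City = Athens

ANSWER: Athens


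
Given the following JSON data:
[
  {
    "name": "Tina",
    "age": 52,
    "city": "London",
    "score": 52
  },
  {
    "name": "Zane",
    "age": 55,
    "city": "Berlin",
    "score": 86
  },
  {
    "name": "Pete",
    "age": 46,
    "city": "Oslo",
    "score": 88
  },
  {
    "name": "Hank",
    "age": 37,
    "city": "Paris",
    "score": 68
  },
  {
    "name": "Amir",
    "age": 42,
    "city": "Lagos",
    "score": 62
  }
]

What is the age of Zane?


Looking up record where name = Zane
Record index: 1
Field 'age' = 55

ANSWER: 55


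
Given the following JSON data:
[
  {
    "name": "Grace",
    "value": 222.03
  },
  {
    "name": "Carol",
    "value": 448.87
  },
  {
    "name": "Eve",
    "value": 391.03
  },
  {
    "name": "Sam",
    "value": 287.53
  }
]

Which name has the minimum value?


Comparing values:
  Grace: 222.03
  Carol: 448.87
  Eve: 391.03
  Sam: 287.53
Minimum: Grace (222.03)

ANSWER: Grace


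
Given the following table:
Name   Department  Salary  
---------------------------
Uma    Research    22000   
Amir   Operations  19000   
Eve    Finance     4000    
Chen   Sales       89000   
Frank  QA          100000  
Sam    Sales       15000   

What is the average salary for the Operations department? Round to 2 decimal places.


Operations department members:
  Amir: 19000
Sum = 19000
Count = 1
Average = 19000 / 1 = 19000.00

ANSWER: 19000.00


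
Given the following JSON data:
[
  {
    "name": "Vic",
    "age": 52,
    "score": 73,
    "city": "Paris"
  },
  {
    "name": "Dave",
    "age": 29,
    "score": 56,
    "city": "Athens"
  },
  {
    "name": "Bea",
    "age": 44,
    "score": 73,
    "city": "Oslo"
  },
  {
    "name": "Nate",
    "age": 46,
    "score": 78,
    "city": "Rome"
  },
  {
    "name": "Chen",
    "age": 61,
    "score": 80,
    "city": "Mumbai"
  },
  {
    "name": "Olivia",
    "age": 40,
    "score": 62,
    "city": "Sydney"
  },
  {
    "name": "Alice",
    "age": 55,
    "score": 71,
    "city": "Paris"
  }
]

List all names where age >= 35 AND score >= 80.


Checking both conditions:
  Vic (age=52, score=73) -> no
  Dave (age=29, score=56) -> no
  Bea (age=44, score=73) -> no
  Nate (age=46, score=78) -> no
  Chen (age=61, score=80) -> YES
  Olivia (age=40, score=62) -> no
  Alice (age=55, score=71) -> no


ANSWER: Chen


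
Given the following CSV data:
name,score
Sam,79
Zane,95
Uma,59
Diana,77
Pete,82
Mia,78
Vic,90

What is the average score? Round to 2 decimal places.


Scores: 79, 95, 59, 77, 82, 78, 90
Sum = 560
Count = 7
Average = 560 / 7 = 80.00

ANSWER: 80.00


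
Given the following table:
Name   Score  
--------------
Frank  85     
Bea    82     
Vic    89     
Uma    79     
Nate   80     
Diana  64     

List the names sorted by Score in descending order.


Sorting by Score (descending):
  Vic: 89
  Frank: 85
  Bea: 82
  Nate: 80
  Uma: 79
  Diana: 64


ANSWER: Vic, Frank, Bea, Nate, Uma, Diana


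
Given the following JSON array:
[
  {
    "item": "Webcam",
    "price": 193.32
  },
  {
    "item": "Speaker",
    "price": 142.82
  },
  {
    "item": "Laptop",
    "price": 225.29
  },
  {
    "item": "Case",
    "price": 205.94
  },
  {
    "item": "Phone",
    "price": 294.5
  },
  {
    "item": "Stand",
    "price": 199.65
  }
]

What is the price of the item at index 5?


Array index 5 -> Stand
price = 199.65

ANSWER: 199.65


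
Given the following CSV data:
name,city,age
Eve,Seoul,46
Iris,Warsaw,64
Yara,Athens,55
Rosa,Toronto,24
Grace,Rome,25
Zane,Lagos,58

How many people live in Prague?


Scanning city column for 'Prague':
Total matches: 0

ANSWER: 0


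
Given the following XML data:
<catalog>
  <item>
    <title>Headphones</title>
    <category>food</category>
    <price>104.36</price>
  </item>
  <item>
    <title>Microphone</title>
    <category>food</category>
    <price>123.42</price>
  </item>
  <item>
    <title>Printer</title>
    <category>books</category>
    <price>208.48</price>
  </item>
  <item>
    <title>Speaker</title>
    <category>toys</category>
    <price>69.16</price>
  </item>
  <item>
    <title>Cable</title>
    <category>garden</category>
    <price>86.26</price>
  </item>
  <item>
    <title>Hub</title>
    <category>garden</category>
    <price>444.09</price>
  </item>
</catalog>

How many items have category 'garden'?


Scanning <item> elements for <category>garden</category>:
  Item 5: Cable -> MATCH
  Item 6: Hub -> MATCH
Count: 2

ANSWER: 2


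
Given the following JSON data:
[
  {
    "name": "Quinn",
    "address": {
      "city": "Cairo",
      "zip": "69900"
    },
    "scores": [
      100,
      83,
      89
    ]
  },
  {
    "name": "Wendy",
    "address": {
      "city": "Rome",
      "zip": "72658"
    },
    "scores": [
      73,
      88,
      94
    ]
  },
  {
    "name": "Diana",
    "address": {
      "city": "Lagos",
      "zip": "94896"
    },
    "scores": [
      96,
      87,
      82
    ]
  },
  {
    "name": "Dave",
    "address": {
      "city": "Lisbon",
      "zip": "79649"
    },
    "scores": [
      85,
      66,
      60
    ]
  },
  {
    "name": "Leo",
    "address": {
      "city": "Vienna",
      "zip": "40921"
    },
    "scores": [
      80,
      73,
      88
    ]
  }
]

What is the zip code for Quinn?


Path: records[0].address.zip
Value: 69900

ANSWER: 69900


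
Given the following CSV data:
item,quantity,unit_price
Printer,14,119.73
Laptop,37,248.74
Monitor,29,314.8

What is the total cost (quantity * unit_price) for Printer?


Row: Printer
quantity = 14
unit_price = 119.73
total = 14 * 119.73 = 1676.22

ANSWER: 1676.22


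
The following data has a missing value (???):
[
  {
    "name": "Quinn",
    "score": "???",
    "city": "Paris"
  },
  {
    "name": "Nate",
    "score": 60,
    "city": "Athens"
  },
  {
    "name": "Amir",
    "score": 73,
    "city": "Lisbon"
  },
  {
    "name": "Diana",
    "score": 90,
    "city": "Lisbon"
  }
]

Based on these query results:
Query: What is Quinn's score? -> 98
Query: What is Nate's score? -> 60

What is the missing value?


The missing value is Quinn's score
From query: Quinn's score = 98

ANSWER: 98


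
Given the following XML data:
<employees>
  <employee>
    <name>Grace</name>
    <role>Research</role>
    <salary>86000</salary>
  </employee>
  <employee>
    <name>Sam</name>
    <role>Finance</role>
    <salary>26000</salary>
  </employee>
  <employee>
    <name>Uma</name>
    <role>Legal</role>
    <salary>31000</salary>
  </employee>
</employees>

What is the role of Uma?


Searching for <employee> with <name>Uma</name>
Found at position 3
<role>Legal</role>

ANSWER: Legal


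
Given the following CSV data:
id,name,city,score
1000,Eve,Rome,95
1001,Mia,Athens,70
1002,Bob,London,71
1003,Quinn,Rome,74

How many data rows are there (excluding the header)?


Counting rows (excluding header):
Header: id,name,city,score
Data rows: 4

ANSWER: 4
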